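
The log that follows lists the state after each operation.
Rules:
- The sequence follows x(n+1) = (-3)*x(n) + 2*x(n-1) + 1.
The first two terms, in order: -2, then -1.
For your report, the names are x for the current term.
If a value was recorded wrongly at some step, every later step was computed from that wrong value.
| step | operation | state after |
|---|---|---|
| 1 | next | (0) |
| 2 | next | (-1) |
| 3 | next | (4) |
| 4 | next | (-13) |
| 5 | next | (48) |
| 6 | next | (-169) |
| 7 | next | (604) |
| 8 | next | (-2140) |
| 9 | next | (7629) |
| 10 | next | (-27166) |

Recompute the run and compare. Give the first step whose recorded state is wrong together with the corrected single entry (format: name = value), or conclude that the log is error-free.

step 8, x = -2149

1. x = -3*(-1) + (2)*(-2) + (1) = 0 (exactly as logged)
2. x = -3*(0) + (2)*(-1) + (1) = -1 (confirmed correct)
3. x = -3*(-1) + (2)*(0) + (1) = 4 (consistent with the log)
4. x = -3*(4) + (2)*(-1) + (1) = -13 (exactly as logged)
5. x = -3*(-13) + (2)*(4) + (1) = 48 (confirmed correct)
6. x = -3*(48) + (2)*(-13) + (1) = -169 (no discrepancy)
7. x = -3*(-169) + (2)*(48) + (1) = 604 (consistent with the log)
8. x = -3*(604) + (2)*(-169) + (1) = -2149 (a discrepancy with the log)
First incorrect step: 8; the correct value is x = -2149.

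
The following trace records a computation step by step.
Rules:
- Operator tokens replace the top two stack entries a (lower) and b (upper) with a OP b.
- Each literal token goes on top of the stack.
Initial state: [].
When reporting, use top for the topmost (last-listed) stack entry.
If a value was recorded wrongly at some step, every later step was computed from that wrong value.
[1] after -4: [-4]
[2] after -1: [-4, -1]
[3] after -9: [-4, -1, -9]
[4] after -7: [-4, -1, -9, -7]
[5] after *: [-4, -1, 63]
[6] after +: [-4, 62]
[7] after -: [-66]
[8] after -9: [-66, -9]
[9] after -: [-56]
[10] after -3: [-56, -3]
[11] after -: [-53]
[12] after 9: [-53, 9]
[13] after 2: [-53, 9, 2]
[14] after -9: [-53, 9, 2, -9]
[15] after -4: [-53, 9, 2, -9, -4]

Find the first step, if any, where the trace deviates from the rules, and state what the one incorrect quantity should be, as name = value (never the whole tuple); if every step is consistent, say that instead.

step 1: push -4: top = -4 -> no discrepancy
step 2: push -1: top = -1 -> no discrepancy
step 3: push -9: top = -9 -> matches
step 4: push -7: top = -7 -> confirmed correct
step 5: -9 * -7 = 63 -> in agreement
step 6: -1 + 63 = 62 -> agrees with the trace
step 7: -4 - 62 = -66 -> no discrepancy
step 8: push -9: top = -9 -> confirmed correct
step 9: -66 - -9 = -57 -> this is not what the trace shows
Step 9 is the first one off; corrected, top = -57.

step 9, top = -57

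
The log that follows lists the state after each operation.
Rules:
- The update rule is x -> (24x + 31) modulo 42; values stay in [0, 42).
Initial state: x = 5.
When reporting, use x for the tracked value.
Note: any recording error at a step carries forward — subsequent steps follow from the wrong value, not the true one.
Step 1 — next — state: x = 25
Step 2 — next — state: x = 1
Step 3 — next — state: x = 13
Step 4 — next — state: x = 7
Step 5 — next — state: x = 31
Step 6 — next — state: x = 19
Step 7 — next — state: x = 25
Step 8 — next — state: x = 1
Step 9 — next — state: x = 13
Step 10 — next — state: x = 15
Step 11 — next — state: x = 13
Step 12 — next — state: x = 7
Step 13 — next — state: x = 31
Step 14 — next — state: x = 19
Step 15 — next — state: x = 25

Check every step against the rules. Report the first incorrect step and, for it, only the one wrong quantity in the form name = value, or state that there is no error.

step 10, x = 7

1. x = (24*5 + 31) mod 42 = 25 (exactly as logged)
2. x = (24*25 + 31) mod 42 = 1 (verified)
3. x = (24*1 + 31) mod 42 = 13 (confirmed correct)
4. x = (24*13 + 31) mod 42 = 7 (in agreement)
5. x = (24*7 + 31) mod 42 = 31 (confirmed correct)
6. x = (24*31 + 31) mod 42 = 19 (confirmed correct)
7. x = (24*19 + 31) mod 42 = 25 (matches)
8. x = (24*25 + 31) mod 42 = 1 (exactly as logged)
9. x = (24*1 + 31) mod 42 = 13 (same as recorded)
10. x = (24*13 + 31) mod 42 = 7 (first mismatch against the log)
Step 10 is the first one off; corrected, x = 7.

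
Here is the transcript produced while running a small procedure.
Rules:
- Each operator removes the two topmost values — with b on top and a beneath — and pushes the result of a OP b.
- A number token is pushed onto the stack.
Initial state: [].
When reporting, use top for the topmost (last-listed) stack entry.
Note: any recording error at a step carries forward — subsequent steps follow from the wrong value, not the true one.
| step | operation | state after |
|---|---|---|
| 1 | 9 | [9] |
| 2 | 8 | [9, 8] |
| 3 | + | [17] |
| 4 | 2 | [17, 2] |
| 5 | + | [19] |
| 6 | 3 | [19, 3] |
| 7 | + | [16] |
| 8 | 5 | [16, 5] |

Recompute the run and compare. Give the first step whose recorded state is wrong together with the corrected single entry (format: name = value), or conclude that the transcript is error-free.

step 7, top = 22

1. push 9: top = 9 (checks out)
2. push 8: top = 8 (matches)
3. 9 + 8 = 17 (consistent with the transcript)
4. push 2: top = 2 (exactly as logged)
5. 17 + 2 = 19 (matches)
6. push 3: top = 3 (exactly as logged)
7. 19 + 3 = 22 (not what was recorded)
Conclusion: step 7 carries the first error; the entry should be top = 22.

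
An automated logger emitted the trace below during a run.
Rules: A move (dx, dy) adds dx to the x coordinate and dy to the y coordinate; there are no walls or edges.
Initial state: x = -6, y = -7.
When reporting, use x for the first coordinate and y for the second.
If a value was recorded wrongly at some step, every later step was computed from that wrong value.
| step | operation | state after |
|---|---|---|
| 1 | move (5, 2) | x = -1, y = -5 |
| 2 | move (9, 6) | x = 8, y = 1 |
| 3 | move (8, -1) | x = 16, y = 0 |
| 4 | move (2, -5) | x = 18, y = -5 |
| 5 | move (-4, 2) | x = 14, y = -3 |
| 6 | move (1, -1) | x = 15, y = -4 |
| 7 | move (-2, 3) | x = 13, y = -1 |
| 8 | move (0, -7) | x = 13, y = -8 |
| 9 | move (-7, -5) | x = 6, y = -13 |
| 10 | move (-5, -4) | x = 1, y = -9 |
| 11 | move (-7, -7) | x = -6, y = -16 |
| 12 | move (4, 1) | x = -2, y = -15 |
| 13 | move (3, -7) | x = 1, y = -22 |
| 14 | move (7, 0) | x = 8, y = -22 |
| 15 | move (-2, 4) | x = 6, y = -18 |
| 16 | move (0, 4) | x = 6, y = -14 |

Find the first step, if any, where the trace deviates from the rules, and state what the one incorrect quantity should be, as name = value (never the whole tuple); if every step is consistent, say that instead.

step 10, y = -17

Step 1: x = -6 + (5) = -1, y = -7 + (2) = -5 — no discrepancy.
Step 2: x = -1 + (9) = 8, y = -5 + (6) = 1 — matches.
Step 3: x = 8 + (8) = 16, y = 1 + (-1) = 0 — same as recorded.
Step 4: x = 16 + (2) = 18, y = 0 + (-5) = -5 — matches.
Step 5: x = 18 + (-4) = 14, y = -5 + (2) = -3 — exactly as logged.
Step 6: x = 14 + (1) = 15, y = -3 + (-1) = -4 — confirmed correct.
Step 7: x = 15 + (-2) = 13, y = -4 + (3) = -1 — in agreement.
Step 8: x = 13 + (0) = 13, y = -1 + (-7) = -8 — in agreement.
Step 9: x = 13 + (-7) = 6, y = -8 + (-5) = -13 — confirmed correct.
Step 10: x = 6 + (-5) = 1, y = -13 + (-4) = -17 — the entry is off here.
The audit stops at step 10: the recorded entry is wrong and should be y = -17.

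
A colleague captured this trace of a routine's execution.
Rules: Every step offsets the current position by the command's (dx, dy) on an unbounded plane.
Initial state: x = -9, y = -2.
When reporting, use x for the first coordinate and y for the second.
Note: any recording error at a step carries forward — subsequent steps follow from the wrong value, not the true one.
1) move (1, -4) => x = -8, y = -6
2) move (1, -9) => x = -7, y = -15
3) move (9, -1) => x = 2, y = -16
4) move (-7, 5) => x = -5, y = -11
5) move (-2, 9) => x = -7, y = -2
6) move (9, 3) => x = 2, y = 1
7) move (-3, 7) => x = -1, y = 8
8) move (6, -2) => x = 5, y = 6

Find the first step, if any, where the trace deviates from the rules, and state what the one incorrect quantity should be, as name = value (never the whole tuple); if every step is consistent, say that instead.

no error

step 1: x = -9 + (1) = -8, y = -2 + (-4) = -6 -> matches
step 2: x = -8 + (1) = -7, y = -6 + (-9) = -15 -> agrees with the trace
step 3: x = -7 + (9) = 2, y = -15 + (-1) = -16 -> exactly as logged
step 4: x = 2 + (-7) = -5, y = -16 + (5) = -11 -> no discrepancy
step 5: x = -5 + (-2) = -7, y = -11 + (9) = -2 -> verified
step 6: x = -7 + (9) = 2, y = -2 + (3) = 1 -> in agreement
step 7: x = 2 + (-3) = -1, y = 1 + (7) = 8 -> matches
step 8: x = -1 + (6) = 5, y = 8 + (-2) = 6 -> verified
Nothing is out of place; the run is error-free.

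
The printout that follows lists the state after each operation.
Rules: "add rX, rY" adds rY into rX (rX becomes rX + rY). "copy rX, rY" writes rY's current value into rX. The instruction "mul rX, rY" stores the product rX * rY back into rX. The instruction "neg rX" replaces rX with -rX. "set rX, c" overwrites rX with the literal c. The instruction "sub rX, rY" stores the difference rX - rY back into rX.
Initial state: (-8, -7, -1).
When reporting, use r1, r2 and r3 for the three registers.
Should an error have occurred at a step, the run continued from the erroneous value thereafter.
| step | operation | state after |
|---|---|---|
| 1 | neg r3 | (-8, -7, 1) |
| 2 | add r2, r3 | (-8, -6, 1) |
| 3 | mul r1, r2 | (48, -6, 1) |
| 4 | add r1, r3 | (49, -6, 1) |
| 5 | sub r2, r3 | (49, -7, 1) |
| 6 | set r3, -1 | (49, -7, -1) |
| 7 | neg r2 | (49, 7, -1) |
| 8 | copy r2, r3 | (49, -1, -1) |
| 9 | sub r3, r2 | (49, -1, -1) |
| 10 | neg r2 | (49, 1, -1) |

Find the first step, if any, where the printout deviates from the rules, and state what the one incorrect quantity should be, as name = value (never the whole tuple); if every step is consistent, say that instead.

step 9, r3 = 0

Recomputing the run from the initial state:
step 1: r1 = -8, r2 = -7, r3 = 1
step 2: r1 = -8, r2 = -6, r3 = 1
step 3: r1 = 48, r2 = -6, r3 = 1
step 4: r1 = 49, r2 = -6, r3 = 1
step 5: r1 = 49, r2 = -7, r3 = 1
step 6: r1 = 49, r2 = -7, r3 = -1
step 7: r1 = 49, r2 = 7, r3 = -1
step 8: r1 = 49, r2 = -1, r3 = -1
step 9: r1 = 49, r2 = -1, r3 = 0
step 10: r1 = 49, r2 = 1, r3 = 0
The first disagreement with the printout is at step 9, where the value should be r3 = 0.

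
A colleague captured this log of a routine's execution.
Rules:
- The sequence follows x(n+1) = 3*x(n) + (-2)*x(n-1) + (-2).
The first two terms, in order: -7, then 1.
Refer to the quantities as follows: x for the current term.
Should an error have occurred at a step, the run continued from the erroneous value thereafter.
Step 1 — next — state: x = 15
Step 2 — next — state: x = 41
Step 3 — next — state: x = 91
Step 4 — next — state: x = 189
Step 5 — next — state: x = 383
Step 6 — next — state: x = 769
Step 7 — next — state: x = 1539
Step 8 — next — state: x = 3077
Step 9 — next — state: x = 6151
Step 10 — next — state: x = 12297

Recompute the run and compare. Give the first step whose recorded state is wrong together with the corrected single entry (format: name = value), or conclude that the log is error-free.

no error

Recomputing the run from the initial state:
step 1: x = 15
step 2: x = 41
step 3: x = 91
step 4: x = 189
step 5: x = 383
step 6: x = 769
step 7: x = 1539
step 8: x = 3077
step 9: x = 6151
step 10: x = 12297
This matches the log at every step.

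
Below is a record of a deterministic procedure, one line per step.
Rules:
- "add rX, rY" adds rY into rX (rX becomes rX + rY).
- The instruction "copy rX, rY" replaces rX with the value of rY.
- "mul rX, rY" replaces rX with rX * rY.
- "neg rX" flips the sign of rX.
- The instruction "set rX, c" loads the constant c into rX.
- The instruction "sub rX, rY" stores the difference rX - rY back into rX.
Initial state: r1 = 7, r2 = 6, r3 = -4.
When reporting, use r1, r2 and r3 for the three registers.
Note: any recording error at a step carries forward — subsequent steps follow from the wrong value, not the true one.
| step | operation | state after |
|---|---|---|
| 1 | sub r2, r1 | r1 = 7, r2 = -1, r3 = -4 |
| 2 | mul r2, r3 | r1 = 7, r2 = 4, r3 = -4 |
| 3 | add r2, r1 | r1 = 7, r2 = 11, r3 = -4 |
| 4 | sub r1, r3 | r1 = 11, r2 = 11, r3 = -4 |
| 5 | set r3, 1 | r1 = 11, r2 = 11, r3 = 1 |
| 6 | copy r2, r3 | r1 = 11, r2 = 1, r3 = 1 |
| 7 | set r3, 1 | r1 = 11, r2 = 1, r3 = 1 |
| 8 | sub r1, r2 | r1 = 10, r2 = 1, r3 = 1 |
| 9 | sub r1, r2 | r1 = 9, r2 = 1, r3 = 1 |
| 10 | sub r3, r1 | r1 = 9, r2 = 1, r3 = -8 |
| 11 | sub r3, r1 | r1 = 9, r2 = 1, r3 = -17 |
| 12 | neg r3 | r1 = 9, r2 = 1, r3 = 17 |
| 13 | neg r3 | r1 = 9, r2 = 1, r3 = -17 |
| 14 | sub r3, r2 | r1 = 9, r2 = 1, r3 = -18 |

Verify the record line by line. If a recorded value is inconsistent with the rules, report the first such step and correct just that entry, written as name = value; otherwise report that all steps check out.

no error

Recomputing the run from the initial state:
step 1: r1 = 7, r2 = -1, r3 = -4
step 2: r1 = 7, r2 = 4, r3 = -4
step 3: r1 = 7, r2 = 11, r3 = -4
step 4: r1 = 11, r2 = 11, r3 = -4
step 5: r1 = 11, r2 = 11, r3 = 1
step 6: r1 = 11, r2 = 1, r3 = 1
step 7: r1 = 11, r2 = 1, r3 = 1
step 8: r1 = 10, r2 = 1, r3 = 1
step 9: r1 = 9, r2 = 1, r3 = 1
step 10: r1 = 9, r2 = 1, r3 = -8
step 11: r1 = 9, r2 = 1, r3 = -17
step 12: r1 = 9, r2 = 1, r3 = 17
step 13: r1 = 9, r2 = 1, r3 = -17
step 14: r1 = 9, r2 = 1, r3 = -18
This matches the record at every step.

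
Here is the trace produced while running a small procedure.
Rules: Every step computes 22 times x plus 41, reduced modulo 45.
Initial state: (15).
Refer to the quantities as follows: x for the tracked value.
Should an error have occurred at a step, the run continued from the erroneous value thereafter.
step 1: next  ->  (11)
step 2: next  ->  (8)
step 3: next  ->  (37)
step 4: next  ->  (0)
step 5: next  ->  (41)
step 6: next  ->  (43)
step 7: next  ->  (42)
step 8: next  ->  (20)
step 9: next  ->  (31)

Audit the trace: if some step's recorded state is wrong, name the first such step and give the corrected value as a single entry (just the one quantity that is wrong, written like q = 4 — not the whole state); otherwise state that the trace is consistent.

step 2, x = 13

Step 1: x = (22*15 + 41) mod 45 = 11 — same as recorded.
Step 2: x = (22*11 + 41) mod 45 = 13 — not what was recorded.
That makes step 2 the first incorrect line — x = 13 is what it should show.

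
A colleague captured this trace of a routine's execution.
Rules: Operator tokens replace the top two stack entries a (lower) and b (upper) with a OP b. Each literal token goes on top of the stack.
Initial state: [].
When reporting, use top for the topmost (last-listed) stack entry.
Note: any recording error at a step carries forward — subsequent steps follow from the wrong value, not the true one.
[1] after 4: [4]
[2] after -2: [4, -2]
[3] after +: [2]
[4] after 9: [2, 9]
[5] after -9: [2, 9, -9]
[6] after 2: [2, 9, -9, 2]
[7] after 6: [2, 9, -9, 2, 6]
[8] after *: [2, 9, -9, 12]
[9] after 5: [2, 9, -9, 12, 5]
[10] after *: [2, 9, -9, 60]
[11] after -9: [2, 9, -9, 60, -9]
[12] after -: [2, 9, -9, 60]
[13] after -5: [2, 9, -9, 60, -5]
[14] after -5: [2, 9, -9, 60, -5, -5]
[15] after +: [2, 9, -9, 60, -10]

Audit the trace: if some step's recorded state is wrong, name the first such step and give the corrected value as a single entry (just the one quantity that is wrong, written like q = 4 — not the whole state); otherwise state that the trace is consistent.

step 12, top = 69

Recomputing the run from the initial state:
step 1: [4]
step 2: [4, -2]
step 3: [2]
step 4: [2, 9]
step 5: [2, 9, -9]
step 6: [2, 9, -9, 2]
step 7: [2, 9, -9, 2, 6]
step 8: [2, 9, -9, 12]
step 9: [2, 9, -9, 12, 5]
step 10: [2, 9, -9, 60]
step 11: [2, 9, -9, 60, -9]
step 12: [2, 9, -9, 69]
step 13: [2, 9, -9, 69, -5]
step 14: [2, 9, -9, 69, -5, -5]
step 15: [2, 9, -9, 69, -10]
The first disagreement with the trace is at step 12, where the value should be top = 69.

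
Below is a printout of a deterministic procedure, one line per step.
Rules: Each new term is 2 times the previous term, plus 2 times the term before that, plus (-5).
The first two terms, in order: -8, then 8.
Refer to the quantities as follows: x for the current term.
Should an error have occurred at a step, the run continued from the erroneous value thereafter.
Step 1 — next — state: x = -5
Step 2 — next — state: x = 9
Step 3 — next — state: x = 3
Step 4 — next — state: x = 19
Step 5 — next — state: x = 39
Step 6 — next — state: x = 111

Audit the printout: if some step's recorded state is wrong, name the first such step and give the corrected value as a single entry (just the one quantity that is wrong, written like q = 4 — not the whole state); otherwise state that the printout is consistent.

step 2, x = 1

Recomputing the run from the initial state:
step 1: x = -5
step 2: x = 1
step 3: x = -13
step 4: x = -29
step 5: x = -89
step 6: x = -241
The first disagreement with the printout is at step 2, where the value should be x = 1.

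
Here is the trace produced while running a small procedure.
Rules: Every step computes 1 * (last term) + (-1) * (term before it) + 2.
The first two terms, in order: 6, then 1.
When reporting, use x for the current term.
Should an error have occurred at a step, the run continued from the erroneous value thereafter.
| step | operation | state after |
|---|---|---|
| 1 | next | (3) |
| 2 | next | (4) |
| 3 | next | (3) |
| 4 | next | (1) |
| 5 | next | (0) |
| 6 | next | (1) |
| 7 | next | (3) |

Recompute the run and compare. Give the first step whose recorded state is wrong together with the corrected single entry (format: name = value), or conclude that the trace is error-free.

Step 1: x = 1*(1) + (-1)*(6) + (2) = -3 — first mismatch against the trace.
Step 1 is the first one off; corrected, x = -3.

step 1, x = -3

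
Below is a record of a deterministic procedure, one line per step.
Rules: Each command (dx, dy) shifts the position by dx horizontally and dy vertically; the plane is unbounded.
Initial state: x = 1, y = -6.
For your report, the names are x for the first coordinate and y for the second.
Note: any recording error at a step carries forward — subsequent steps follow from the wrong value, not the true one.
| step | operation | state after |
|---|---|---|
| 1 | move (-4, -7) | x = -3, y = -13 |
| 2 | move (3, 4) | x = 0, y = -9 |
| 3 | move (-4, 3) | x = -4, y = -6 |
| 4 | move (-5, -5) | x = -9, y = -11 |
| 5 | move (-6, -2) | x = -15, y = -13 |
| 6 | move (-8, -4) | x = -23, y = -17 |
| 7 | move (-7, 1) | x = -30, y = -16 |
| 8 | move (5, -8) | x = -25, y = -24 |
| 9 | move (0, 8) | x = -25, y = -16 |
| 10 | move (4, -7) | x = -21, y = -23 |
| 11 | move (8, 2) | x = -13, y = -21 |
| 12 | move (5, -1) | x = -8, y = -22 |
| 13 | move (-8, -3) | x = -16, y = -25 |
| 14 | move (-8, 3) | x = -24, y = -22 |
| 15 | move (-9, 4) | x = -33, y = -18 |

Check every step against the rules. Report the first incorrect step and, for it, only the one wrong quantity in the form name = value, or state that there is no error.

step 1: x = 1 + (-4) = -3, y = -6 + (-7) = -13 -> verified
step 2: x = -3 + (3) = 0, y = -13 + (4) = -9 -> agrees with the record
step 3: x = 0 + (-4) = -4, y = -9 + (3) = -6 -> matches
step 4: x = -4 + (-5) = -9, y = -6 + (-5) = -11 -> in agreement
step 5: x = -9 + (-6) = -15, y = -11 + (-2) = -13 -> checks out
step 6: x = -15 + (-8) = -23, y = -13 + (-4) = -17 -> verified
step 7: x = -23 + (-7) = -30, y = -17 + (1) = -16 -> consistent with the record
step 8: x = -30 + (5) = -25, y = -16 + (-8) = -24 -> no discrepancy
step 9: x = -25 + (0) = -25, y = -24 + (8) = -16 -> confirmed correct
step 10: x = -25 + (4) = -21, y = -16 + (-7) = -23 -> verified
step 11: x = -21 + (8) = -13, y = -23 + (2) = -21 -> consistent with the record
step 12: x = -13 + (5) = -8, y = -21 + (-1) = -22 -> matches
step 13: x = -8 + (-8) = -16, y = -22 + (-3) = -25 -> no discrepancy
step 14: x = -16 + (-8) = -24, y = -25 + (3) = -22 -> checks out
step 15: x = -24 + (-9) = -33, y = -22 + (4) = -18 -> verified
All entries verified; no error found.

no error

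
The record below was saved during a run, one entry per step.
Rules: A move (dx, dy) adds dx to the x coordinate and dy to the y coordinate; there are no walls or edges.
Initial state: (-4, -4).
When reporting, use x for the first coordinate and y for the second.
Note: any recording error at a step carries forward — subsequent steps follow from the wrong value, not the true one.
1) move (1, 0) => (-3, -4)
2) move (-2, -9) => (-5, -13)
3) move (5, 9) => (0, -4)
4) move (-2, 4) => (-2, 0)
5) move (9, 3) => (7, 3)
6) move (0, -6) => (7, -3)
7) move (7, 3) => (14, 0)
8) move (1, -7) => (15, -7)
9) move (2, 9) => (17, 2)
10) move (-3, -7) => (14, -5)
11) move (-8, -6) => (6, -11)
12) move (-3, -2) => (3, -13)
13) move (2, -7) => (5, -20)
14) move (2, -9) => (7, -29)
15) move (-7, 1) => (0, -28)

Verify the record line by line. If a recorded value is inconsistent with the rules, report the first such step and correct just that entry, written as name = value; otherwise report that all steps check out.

step 1: x = -4 + (1) = -3, y = -4 + (0) = -4 -> in agreement
step 2: x = -3 + (-2) = -5, y = -4 + (-9) = -13 -> in agreement
step 3: x = -5 + (5) = 0, y = -13 + (9) = -4 -> checks out
step 4: x = 0 + (-2) = -2, y = -4 + (4) = 0 -> same as recorded
step 5: x = -2 + (9) = 7, y = 0 + (3) = 3 -> checks out
step 6: x = 7 + (0) = 7, y = 3 + (-6) = -3 -> same as recorded
step 7: x = 7 + (7) = 14, y = -3 + (3) = 0 -> consistent with the record
step 8: x = 14 + (1) = 15, y = 0 + (-7) = -7 -> agrees with the record
step 9: x = 15 + (2) = 17, y = -7 + (9) = 2 -> in agreement
step 10: x = 17 + (-3) = 14, y = 2 + (-7) = -5 -> same as recorded
step 11: x = 14 + (-8) = 6, y = -5 + (-6) = -11 -> same as recorded
step 12: x = 6 + (-3) = 3, y = -11 + (-2) = -13 -> checks out
step 13: x = 3 + (2) = 5, y = -13 + (-7) = -20 -> same as recorded
step 14: x = 5 + (2) = 7, y = -20 + (-9) = -29 -> exactly as logged
step 15: x = 7 + (-7) = 0, y = -29 + (1) = -28 -> agrees with the record
All entries verified; no error found.

no error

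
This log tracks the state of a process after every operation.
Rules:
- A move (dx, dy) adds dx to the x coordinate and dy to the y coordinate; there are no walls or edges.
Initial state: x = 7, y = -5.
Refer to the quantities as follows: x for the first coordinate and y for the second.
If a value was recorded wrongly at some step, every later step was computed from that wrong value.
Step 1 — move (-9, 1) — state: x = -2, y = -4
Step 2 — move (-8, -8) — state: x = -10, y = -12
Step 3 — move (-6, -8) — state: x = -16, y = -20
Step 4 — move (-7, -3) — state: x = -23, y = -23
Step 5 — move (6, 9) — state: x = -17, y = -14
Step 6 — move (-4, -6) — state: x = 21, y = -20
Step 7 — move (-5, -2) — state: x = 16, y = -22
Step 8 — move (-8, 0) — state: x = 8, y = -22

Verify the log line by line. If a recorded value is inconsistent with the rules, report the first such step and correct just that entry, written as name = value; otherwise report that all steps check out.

step 6, x = -21

1. x = 7 + (-9) = -2, y = -5 + (1) = -4 (checks out)
2. x = -2 + (-8) = -10, y = -4 + (-8) = -12 (no discrepancy)
3. x = -10 + (-6) = -16, y = -12 + (-8) = -20 (exactly as logged)
4. x = -16 + (-7) = -23, y = -20 + (-3) = -23 (agrees with the log)
5. x = -23 + (6) = -17, y = -23 + (9) = -14 (agrees with the log)
6. x = -17 + (-4) = -21, y = -14 + (-6) = -20 (the recorded entry deviates here)
First incorrect step: 6; the correct value is x = -21.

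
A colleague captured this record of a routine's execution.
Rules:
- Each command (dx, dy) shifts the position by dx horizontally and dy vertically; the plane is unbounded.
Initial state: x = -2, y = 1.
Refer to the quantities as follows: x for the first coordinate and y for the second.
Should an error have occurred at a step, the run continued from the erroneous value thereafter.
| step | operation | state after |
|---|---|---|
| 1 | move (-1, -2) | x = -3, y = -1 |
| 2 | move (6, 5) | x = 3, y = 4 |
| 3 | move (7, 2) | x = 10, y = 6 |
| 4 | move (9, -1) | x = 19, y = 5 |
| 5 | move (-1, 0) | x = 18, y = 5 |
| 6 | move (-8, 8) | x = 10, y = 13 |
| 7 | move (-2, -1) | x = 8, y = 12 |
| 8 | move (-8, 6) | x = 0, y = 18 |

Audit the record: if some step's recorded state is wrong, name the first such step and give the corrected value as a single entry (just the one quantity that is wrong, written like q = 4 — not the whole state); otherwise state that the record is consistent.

1. x = -2 + (-1) = -3, y = 1 + (-2) = -1 (confirmed correct)
2. x = -3 + (6) = 3, y = -1 + (5) = 4 (no discrepancy)
3. x = 3 + (7) = 10, y = 4 + (2) = 6 (same as recorded)
4. x = 10 + (9) = 19, y = 6 + (-1) = 5 (matches)
5. x = 19 + (-1) = 18, y = 5 + (0) = 5 (same as recorded)
6. x = 18 + (-8) = 10, y = 5 + (8) = 13 (verified)
7. x = 10 + (-2) = 8, y = 13 + (-1) = 12 (no discrepancy)
8. x = 8 + (-8) = 0, y = 12 + (6) = 18 (checks out)
Each recorded entry agrees with the recomputation.

no error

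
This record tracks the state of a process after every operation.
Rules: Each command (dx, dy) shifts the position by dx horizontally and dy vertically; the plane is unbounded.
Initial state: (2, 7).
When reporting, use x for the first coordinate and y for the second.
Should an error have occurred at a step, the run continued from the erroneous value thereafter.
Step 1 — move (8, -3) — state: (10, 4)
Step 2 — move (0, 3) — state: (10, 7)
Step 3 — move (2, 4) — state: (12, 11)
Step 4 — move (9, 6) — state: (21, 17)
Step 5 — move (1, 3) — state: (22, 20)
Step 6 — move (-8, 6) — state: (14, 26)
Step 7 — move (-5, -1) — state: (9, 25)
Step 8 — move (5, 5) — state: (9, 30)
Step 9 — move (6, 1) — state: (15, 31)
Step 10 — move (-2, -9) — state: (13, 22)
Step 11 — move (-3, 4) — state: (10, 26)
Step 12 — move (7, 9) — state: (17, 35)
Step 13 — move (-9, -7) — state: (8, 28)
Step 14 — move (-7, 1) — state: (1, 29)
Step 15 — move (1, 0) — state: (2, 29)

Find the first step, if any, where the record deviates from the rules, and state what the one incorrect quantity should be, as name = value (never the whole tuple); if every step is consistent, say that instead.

step 8, x = 14

1. x = 2 + (8) = 10, y = 7 + (-3) = 4 (matches)
2. x = 10 + (0) = 10, y = 4 + (3) = 7 (in agreement)
3. x = 10 + (2) = 12, y = 7 + (4) = 11 (verified)
4. x = 12 + (9) = 21, y = 11 + (6) = 17 (checks out)
5. x = 21 + (1) = 22, y = 17 + (3) = 20 (agrees with the record)
6. x = 22 + (-8) = 14, y = 20 + (6) = 26 (matches)
7. x = 14 + (-5) = 9, y = 26 + (-1) = 25 (same as recorded)
8. x = 9 + (5) = 14, y = 25 + (5) = 30 (this is not what the record shows)
Conclusion: step 8 carries the first error; the entry should be x = 14.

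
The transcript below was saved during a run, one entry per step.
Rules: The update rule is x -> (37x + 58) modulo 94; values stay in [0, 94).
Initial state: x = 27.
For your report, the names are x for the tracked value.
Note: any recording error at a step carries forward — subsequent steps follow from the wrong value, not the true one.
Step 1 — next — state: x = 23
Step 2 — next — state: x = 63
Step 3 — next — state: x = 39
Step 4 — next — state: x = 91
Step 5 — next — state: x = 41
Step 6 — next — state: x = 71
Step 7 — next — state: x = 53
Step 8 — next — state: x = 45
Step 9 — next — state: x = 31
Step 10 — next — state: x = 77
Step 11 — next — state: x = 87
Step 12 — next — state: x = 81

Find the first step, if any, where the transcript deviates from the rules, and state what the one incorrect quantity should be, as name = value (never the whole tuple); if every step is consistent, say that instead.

no error

Step 1: x = (37*27 + 58) mod 94 = 23 — same as recorded.
Step 2: x = (37*23 + 58) mod 94 = 63 — consistent with the transcript.
Step 3: x = (37*63 + 58) mod 94 = 39 — verified.
Step 4: x = (37*39 + 58) mod 94 = 91 — agrees with the transcript.
Step 5: x = (37*91 + 58) mod 94 = 41 — no discrepancy.
Step 6: x = (37*41 + 58) mod 94 = 71 — matches.
Step 7: x = (37*71 + 58) mod 94 = 53 — agrees with the transcript.
Step 8: x = (37*53 + 58) mod 94 = 45 — no discrepancy.
Step 9: x = (37*45 + 58) mod 94 = 31 — consistent with the transcript.
Step 10: x = (37*31 + 58) mod 94 = 77 — no discrepancy.
Step 11: x = (37*77 + 58) mod 94 = 87 — confirmed correct.
Step 12: x = (37*87 + 58) mod 94 = 81 — same as recorded.
Every step is consistent.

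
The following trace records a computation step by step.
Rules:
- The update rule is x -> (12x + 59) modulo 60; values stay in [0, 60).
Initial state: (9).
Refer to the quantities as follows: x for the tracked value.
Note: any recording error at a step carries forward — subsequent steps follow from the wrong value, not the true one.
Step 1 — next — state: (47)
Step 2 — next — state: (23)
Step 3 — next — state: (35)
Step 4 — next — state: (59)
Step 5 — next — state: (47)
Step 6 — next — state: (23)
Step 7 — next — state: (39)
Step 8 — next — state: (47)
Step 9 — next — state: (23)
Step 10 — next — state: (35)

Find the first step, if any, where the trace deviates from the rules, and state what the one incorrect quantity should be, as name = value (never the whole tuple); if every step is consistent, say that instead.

1. x = (12*9 + 59) mod 60 = 47 (checks out)
2. x = (12*47 + 59) mod 60 = 23 (consistent with the trace)
3. x = (12*23 + 59) mod 60 = 35 (agrees with the trace)
4. x = (12*35 + 59) mod 60 = 59 (consistent with the trace)
5. x = (12*59 + 59) mod 60 = 47 (verified)
6. x = (12*47 + 59) mod 60 = 23 (confirmed correct)
7. x = (12*23 + 59) mod 60 = 35 (first mismatch against the trace)
First incorrect step: 7; the correct value is x = 35.

step 7, x = 35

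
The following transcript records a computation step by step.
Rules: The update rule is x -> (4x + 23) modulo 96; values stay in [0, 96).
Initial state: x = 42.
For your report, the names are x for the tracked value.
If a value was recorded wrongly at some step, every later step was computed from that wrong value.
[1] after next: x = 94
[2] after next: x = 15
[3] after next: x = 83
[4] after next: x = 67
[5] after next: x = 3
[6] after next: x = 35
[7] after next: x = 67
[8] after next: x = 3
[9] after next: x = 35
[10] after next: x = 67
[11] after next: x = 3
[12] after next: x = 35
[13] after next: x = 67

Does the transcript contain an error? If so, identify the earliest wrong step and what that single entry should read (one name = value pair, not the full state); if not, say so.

Step 1: x = (4*42 + 23) mod 96 = 95 — this is not what the transcript shows.
First deviation found at step 1; the corrected entry is x = 95.

step 1, x = 95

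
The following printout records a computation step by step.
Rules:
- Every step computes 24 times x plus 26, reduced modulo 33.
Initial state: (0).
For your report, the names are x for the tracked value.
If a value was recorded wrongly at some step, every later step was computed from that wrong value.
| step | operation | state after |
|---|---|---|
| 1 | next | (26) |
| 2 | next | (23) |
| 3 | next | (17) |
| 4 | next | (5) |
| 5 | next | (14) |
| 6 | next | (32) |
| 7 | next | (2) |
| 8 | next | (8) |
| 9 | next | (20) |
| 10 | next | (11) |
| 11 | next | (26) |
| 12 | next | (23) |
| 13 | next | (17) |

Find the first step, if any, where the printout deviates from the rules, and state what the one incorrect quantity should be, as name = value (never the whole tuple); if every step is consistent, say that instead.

1. x = (24*0 + 26) mod 33 = 26 (exactly as logged)
2. x = (24*26 + 26) mod 33 = 23 (no discrepancy)
3. x = (24*23 + 26) mod 33 = 17 (consistent with the printout)
4. x = (24*17 + 26) mod 33 = 5 (checks out)
5. x = (24*5 + 26) mod 33 = 14 (consistent with the printout)
6. x = (24*14 + 26) mod 33 = 32 (verified)
7. x = (24*32 + 26) mod 33 = 2 (in agreement)
8. x = (24*2 + 26) mod 33 = 8 (in agreement)
9. x = (24*8 + 26) mod 33 = 20 (verified)
10. x = (24*20 + 26) mod 33 = 11 (consistent with the printout)
11. x = (24*11 + 26) mod 33 = 26 (checks out)
12. x = (24*26 + 26) mod 33 = 23 (exactly as logged)
13. x = (24*23 + 26) mod 33 = 17 (agrees with the printout)
Every step is consistent.

no error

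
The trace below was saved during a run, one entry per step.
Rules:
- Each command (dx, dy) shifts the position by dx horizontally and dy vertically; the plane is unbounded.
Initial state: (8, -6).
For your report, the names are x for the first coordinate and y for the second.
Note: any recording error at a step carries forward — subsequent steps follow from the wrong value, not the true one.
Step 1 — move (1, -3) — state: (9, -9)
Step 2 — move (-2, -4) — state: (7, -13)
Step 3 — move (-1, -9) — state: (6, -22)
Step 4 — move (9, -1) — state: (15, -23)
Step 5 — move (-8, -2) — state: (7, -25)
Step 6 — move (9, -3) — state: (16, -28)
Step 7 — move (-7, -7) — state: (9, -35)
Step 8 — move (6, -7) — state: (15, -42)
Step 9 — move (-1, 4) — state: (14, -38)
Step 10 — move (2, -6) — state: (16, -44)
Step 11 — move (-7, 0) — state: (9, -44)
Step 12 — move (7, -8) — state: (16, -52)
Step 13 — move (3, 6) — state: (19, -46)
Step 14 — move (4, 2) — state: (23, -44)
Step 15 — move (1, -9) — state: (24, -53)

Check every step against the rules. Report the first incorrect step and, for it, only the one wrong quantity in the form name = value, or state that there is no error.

no error

Recomputing the run from the initial state:
step 1: x = 9, y = -9
step 2: x = 7, y = -13
step 3: x = 6, y = -22
step 4: x = 15, y = -23
step 5: x = 7, y = -25
step 6: x = 16, y = -28
step 7: x = 9, y = -35
step 8: x = 15, y = -42
step 9: x = 14, y = -38
step 10: x = 16, y = -44
step 11: x = 9, y = -44
step 12: x = 16, y = -52
step 13: x = 19, y = -46
step 14: x = 23, y = -44
step 15: x = 24, y = -53
This matches the trace at every step.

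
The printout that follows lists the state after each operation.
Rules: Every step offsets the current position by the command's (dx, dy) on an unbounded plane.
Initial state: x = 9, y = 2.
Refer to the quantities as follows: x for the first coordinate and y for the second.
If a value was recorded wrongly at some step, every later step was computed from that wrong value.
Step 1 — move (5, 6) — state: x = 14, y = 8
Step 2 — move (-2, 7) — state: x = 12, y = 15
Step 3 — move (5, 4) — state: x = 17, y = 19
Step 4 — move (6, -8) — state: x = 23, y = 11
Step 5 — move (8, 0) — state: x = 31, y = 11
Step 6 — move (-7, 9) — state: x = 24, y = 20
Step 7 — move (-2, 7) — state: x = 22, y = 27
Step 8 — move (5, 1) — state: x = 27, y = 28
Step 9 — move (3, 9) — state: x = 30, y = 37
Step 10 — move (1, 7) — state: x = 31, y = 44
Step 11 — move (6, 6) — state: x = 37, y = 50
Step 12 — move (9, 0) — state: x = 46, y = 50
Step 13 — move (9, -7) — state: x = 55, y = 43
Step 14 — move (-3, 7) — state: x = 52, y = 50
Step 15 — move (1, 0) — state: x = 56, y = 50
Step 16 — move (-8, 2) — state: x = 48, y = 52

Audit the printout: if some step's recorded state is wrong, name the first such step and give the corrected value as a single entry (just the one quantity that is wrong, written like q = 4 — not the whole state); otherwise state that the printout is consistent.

step 15, x = 53

step 1: x = 9 + (5) = 14, y = 2 + (6) = 8 -> checks out
step 2: x = 14 + (-2) = 12, y = 8 + (7) = 15 -> consistent with the printout
step 3: x = 12 + (5) = 17, y = 15 + (4) = 19 -> consistent with the printout
step 4: x = 17 + (6) = 23, y = 19 + (-8) = 11 -> agrees with the printout
step 5: x = 23 + (8) = 31, y = 11 + (0) = 11 -> same as recorded
step 6: x = 31 + (-7) = 24, y = 11 + (9) = 20 -> in agreement
step 7: x = 24 + (-2) = 22, y = 20 + (7) = 27 -> agrees with the printout
step 8: x = 22 + (5) = 27, y = 27 + (1) = 28 -> exactly as logged
step 9: x = 27 + (3) = 30, y = 28 + (9) = 37 -> no discrepancy
step 10: x = 30 + (1) = 31, y = 37 + (7) = 44 -> checks out
step 11: x = 31 + (6) = 37, y = 44 + (6) = 50 -> verified
step 12: x = 37 + (9) = 46, y = 50 + (0) = 50 -> confirmed correct
step 13: x = 46 + (9) = 55, y = 50 + (-7) = 43 -> checks out
step 14: x = 55 + (-3) = 52, y = 43 + (7) = 50 -> checks out
step 15: x = 52 + (1) = 53, y = 50 + (0) = 50 -> the printout has a different value
The earliest wrong entry is at step 15: it should read x = 53.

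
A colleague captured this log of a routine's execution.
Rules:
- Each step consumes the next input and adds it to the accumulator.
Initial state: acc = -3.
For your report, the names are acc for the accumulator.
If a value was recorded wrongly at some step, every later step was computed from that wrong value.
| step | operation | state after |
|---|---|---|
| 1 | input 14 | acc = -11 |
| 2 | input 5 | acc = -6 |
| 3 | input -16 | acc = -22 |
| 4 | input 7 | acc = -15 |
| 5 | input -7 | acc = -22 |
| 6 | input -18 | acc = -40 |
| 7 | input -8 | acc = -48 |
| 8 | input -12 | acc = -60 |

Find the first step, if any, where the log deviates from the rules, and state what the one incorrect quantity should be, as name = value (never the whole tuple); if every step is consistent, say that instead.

Step 1: acc = -3 + 14 = 11 — first mismatch against the log.
The earliest wrong entry is at step 1: it should read acc = 11.

step 1, acc = 11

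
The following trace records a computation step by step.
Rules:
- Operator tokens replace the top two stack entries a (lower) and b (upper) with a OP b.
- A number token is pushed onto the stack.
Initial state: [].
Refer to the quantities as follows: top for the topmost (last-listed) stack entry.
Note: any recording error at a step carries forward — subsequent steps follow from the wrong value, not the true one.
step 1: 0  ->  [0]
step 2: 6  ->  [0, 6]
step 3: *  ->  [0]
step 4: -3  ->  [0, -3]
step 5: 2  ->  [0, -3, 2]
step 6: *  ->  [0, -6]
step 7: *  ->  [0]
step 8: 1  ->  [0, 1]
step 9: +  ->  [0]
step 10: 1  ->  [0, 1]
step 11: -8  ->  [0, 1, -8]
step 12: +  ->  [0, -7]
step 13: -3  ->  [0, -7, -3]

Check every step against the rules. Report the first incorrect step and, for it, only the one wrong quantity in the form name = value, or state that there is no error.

step 9, top = 1

Recomputing the run from the initial state:
step 1: [0]
step 2: [0, 6]
step 3: [0]
step 4: [0, -3]
step 5: [0, -3, 2]
step 6: [0, -6]
step 7: [0]
step 8: [0, 1]
step 9: [1]
step 10: [1, 1]
step 11: [1, 1, -8]
step 12: [1, -7]
step 13: [1, -7, -3]
The first disagreement with the trace is at step 9, where the value should be top = 1.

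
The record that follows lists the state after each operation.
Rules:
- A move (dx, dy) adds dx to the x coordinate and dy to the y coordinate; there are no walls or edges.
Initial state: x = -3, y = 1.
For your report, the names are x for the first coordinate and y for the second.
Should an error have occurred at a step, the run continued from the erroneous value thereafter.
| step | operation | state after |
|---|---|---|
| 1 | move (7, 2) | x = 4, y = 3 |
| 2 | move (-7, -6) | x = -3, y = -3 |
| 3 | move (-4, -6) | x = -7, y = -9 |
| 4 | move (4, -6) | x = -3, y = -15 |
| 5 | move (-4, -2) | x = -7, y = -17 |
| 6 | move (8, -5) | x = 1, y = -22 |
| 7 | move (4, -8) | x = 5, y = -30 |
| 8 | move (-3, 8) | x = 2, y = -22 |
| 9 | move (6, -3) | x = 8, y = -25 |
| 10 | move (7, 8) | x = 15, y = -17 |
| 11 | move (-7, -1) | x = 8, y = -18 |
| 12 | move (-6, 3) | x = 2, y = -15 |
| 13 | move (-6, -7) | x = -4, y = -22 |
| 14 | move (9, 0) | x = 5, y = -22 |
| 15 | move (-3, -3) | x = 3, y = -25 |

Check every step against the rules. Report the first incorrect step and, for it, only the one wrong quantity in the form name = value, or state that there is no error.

step 15, x = 2

Step 1: x = -3 + (7) = 4, y = 1 + (2) = 3 — exactly as logged.
Step 2: x = 4 + (-7) = -3, y = 3 + (-6) = -3 — checks out.
Step 3: x = -3 + (-4) = -7, y = -3 + (-6) = -9 — agrees with the record.
Step 4: x = -7 + (4) = -3, y = -9 + (-6) = -15 — no discrepancy.
Step 5: x = -3 + (-4) = -7, y = -15 + (-2) = -17 — no discrepancy.
Step 6: x = -7 + (8) = 1, y = -17 + (-5) = -22 — checks out.
Step 7: x = 1 + (4) = 5, y = -22 + (-8) = -30 — checks out.
Step 8: x = 5 + (-3) = 2, y = -30 + (8) = -22 — in agreement.
Step 9: x = 2 + (6) = 8, y = -22 + (-3) = -25 — in agreement.
Step 10: x = 8 + (7) = 15, y = -25 + (8) = -17 — checks out.
Step 11: x = 15 + (-7) = 8, y = -17 + (-1) = -18 — verified.
Step 12: x = 8 + (-6) = 2, y = -18 + (3) = -15 — agrees with the record.
Step 13: x = 2 + (-6) = -4, y = -15 + (-7) = -22 — exactly as logged.
Step 14: x = -4 + (9) = 5, y = -22 + (0) = -22 — same as recorded.
Step 15: x = 5 + (-3) = 2, y = -22 + (-3) = -25 — the record disagrees here.
The audit stops at step 15: the recorded entry is wrong and should be x = 2.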